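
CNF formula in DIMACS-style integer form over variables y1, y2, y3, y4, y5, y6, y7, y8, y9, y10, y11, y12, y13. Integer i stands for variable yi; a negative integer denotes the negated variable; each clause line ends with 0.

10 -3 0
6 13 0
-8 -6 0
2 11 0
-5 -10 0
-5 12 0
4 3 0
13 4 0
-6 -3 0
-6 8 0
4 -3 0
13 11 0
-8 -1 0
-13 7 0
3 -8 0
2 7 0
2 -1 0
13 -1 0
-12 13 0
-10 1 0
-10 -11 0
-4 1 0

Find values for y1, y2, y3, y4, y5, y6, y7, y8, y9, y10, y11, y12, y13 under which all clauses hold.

y1 = True, y2 = True, y3 = False, y4 = True, y5 = False, y6 = False, y7 = True, y8 = False, y9 = True, y10 = False, y11 = False, y12 = False, y13 = True

Check each clause:
  1. (¬y3 ∨ y10) — ¬y3 is true.
  2. (y6 ∨ y13) — y13 is true.
  3. (¬y8 ∨ ¬y6) — ¬y8 is true.
  4. (y11 ∨ y2) — y2 is true.
  5. (¬y10 ∨ ¬y5) — ¬y5 is true.
  6. (¬y5 ∨ y12) — ¬y5 is true.
  7. (y3 ∨ y4) — y4 is true.
  8. (y4 ∨ y13) — y4 is true.
  9. (¬y6 ∨ ¬y3) — ¬y6 is true.
  10. (y8 ∨ ¬y6) — ¬y6 is true.
  11. (y4 ∨ ¬y3) — y4 is true.
  12. (y13 ∨ y11) — y13 is true.
  13. (¬y8 ∨ ¬y1) — ¬y8 is true.
  14. (y7 ∨ ¬y13) — y7 is true.
  15. (¬y8 ∨ y3) — ¬y8 is true.
  16. (y2 ∨ y7) — y2 is true.
  17. (y2 ∨ ¬y1) — y2 is true.
  18. (¬y1 ∨ y13) — y13 is true.
  19. (y13 ∨ ¬y12) — ¬y12 is true.
  20. (y1 ∨ ¬y10) — y1 is true.
  21. (¬y10 ∨ ¬y11) — ¬y11 is true.
  22. (¬y4 ∨ y1) — y1 is true.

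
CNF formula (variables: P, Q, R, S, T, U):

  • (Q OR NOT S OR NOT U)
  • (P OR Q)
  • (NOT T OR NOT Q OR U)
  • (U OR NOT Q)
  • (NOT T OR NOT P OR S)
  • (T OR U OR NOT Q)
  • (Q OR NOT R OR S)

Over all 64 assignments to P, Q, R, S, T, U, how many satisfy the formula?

20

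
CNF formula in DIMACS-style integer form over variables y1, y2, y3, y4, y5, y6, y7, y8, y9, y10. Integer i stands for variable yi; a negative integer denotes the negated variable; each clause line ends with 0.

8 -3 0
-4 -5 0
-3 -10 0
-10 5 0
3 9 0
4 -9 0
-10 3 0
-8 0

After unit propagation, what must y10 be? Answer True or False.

Unit clause (¬y8) sets y8 = False.
(y8 ∨ ¬y3): since y8 = False, the clause reduces to (¬y3). y3 = False.
From (y9 ∨ y3) and y3 = False: y9 = True.
From (¬y9 ∨ y4) and y9 = True: y4 = True.
From (¬y4 ∨ ¬y5) and y4 = True: y5 = False.
In (¬y10 ∨ y5), y5 is now false; ¬y10 must hold, so y10 = False.

False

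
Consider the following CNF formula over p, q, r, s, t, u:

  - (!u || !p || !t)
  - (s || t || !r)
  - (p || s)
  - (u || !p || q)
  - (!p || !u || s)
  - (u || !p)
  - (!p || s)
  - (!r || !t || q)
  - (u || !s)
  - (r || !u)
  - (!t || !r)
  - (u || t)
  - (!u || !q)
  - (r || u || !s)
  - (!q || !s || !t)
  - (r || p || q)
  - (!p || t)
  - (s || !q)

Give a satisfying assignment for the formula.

p = F, q = F, r = T, s = T, t = F, u = T

Check each clause:
  1. (!t || !p || !u) — !t is true.
  2. (s || t || !r) — s is true.
  3. (s || p) — s is true.
  4. (q || u || !p) — u is true.
  5. (!p || s || !u) — s is true.
  6. (!p || u) — !p is true.
  7. (s || !p) — s is true.
  8. (!r || !t || q) — !t is true.
  9. (!s || u) — u is true.
  10. (r || !u) — r is true.
  11. (!t || !r) — !t is true.
  12. (u || t) — u is true.
  13. (!q || !u) — !q is true.
  14. (r || u || !s) — r is true.
  15. (!q || !t || !s) — !t is true.
  16. (p || r || q) — r is true.
  17. (!p || t) — !p is true.
  18. (s || !q) — s is true.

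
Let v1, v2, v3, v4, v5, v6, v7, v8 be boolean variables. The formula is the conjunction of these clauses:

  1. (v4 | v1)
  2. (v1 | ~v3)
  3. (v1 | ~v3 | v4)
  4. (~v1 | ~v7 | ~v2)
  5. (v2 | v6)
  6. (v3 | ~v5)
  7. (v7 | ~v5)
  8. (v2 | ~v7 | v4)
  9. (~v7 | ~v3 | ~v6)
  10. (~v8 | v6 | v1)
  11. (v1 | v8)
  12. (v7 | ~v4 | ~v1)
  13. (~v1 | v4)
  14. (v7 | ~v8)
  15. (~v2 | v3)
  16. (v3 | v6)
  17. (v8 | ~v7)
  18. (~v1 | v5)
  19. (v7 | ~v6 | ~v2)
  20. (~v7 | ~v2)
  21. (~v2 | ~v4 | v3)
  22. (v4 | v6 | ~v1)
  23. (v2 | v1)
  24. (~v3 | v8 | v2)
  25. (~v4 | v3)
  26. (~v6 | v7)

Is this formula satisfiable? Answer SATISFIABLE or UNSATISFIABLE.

v1 = True:
  propagation gives v4=True, v7=True, v2=False, v6=True; an empty clause results — contradiction.
v1 = False:
  propagation gives v4=True, v3=False; an empty clause results — contradiction.
Every branch closes, so no satisfying assignment exists.

UNSATISFIABLE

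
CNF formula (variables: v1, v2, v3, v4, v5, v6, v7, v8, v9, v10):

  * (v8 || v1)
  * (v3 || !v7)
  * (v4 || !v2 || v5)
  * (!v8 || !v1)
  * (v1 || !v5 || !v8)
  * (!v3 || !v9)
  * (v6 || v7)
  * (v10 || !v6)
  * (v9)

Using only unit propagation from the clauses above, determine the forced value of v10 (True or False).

Unit clause (v9) sets v9 = True.
(!v9 || !v3) with v9 = True leaves only !v3, so v3 = False.
(!v7 || v3) with v3 = False leaves only !v7, so v7 = False.
In (v7 || v6), v7 is now false; v6 must hold, so v6 = True.
From (!v6 || v10) and v6 = True: v10 = True.

True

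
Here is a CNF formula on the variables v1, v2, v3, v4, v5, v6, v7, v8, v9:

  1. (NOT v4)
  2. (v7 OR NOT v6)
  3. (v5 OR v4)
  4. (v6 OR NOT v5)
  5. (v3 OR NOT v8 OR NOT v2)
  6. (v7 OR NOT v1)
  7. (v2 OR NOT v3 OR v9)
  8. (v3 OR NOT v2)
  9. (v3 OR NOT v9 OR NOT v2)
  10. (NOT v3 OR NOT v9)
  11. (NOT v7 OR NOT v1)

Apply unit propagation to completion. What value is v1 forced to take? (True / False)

False

Unit clause (NOT v4) sets v4 = False.
From (v5 OR v4) and v4 = False: v5 = True.
(v6 OR NOT v5): since v5 = True, the clause reduces to (v6). v6 = True.
(v7 OR NOT v6): since v6 = True, the clause reduces to (v7). v7 = True.
(NOT v1 OR NOT v7) with v7 = True leaves only NOT v1, so v1 = False.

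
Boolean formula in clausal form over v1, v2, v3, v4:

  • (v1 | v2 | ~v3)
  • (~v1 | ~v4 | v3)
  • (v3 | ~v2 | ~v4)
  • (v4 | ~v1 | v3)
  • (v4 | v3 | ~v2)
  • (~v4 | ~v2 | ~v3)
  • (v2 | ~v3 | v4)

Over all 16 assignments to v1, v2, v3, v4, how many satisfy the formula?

5

Satisfying assignments:
  v1=F v2=F v3=F v4=F
  v1=F v2=F v3=F v4=T
  v1=F v2=T v3=T v4=F
  v1=T v2=F v3=T v4=T
  v1=T v2=T v3=T v4=F
That's 5 in total.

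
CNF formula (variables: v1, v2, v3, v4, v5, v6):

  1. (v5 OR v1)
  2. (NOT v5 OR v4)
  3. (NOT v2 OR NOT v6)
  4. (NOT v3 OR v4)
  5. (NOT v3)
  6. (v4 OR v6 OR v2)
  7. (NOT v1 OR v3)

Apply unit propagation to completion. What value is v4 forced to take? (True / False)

True

Unit clause (NOT v3) sets v3 = False.
(NOT v1 OR v3): since v3 = False, the clause reduces to (NOT v1). v1 = False.
(v5 OR v1): since v1 = False, the clause reduces to (v5). v5 = True.
From (v4 OR NOT v5) and v5 = True: v4 = True.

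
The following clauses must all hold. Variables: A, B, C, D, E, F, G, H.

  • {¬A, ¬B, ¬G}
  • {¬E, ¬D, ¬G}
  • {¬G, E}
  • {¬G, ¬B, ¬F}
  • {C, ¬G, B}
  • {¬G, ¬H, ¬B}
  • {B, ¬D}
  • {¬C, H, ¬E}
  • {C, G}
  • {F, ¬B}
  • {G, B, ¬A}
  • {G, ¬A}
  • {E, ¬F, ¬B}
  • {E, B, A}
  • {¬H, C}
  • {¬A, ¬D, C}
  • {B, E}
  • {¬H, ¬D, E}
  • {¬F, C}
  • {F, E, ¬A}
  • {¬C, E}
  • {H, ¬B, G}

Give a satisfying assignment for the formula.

Branch on A: take A = False.
Set B = True and propagate.
  then F is forced to True.
  then G is forced to False.
  then C is forced to True.
  then E is forced to True.
  then H is forced to True.
D is now unconstrained; take D = True.
Every clause has at least one true literal under this assignment.

A=F, B=T, C=T, D=T, E=T, F=T, G=F, H=T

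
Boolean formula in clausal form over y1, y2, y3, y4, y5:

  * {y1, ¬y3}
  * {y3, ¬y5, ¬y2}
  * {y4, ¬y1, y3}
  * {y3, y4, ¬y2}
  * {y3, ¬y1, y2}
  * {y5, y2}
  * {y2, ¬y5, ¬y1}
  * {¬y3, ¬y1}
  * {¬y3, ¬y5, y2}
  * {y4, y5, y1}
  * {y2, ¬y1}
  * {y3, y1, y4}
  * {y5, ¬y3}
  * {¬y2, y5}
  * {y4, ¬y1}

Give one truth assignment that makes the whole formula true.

y1=F, y2=F, y3=F, y4=T, y5=T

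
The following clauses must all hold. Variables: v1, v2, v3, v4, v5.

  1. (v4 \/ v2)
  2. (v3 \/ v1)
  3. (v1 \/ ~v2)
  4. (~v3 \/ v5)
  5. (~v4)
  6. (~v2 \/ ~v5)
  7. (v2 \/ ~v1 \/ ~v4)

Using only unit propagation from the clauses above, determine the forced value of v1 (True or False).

(~v4) is a unit clause: v4 = False.
From (v4 \/ v2) and v4 = False: v2 = True.
From (~v2 \/ v1) and v2 = True: v1 = True.

True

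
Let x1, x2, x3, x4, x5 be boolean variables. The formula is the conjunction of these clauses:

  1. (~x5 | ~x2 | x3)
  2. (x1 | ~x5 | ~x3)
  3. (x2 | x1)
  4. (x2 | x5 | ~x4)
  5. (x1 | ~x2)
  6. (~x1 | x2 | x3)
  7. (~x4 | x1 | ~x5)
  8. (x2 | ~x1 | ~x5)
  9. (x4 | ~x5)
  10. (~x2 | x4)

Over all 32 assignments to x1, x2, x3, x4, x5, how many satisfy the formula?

4

The models are:
  x1=T x2=F x3=T x4=F x5=F
  x1=T x2=T x3=F x4=T x5=F
  x1=T x2=T x3=T x4=T x5=F
  x1=T x2=T x3=T x4=T x5=T
Count: 4.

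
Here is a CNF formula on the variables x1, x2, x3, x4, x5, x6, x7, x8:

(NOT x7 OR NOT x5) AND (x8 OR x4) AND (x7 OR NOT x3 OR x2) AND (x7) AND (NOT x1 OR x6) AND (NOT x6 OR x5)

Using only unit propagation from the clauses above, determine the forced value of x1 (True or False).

(x7) stands alone — x7 = True.
(NOT x5 OR NOT x7) with x7 = True leaves only NOT x5, so x5 = False.
From (x5 OR NOT x6) and x5 = False: x6 = False.
(NOT x1 OR x6): since x6 = False, the clause reduces to (NOT x1). x1 = False.

False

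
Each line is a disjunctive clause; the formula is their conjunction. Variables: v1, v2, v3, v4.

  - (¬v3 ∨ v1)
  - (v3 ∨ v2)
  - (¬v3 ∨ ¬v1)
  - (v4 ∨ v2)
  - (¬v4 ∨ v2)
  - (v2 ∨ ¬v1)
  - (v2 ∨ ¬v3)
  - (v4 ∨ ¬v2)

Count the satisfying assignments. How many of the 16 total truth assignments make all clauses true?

Satisfying assignments:
  v1=F v2=T v3=F v4=T
  v1=T v2=T v3=F v4=T
Count: 2.

2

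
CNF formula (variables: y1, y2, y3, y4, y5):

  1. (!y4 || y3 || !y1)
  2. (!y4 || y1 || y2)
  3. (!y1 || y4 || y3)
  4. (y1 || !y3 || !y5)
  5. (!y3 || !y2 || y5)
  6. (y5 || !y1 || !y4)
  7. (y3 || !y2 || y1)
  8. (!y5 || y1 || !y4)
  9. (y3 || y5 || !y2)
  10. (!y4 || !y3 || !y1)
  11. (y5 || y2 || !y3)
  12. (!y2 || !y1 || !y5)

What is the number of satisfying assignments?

3

The models are:
  y1=0 y2=0 y3=0 y4=0 y5=0
  y1=0 y2=0 y3=0 y4=0 y5=1
  y1=1 y2=0 y3=1 y4=0 y5=1
Count: 3.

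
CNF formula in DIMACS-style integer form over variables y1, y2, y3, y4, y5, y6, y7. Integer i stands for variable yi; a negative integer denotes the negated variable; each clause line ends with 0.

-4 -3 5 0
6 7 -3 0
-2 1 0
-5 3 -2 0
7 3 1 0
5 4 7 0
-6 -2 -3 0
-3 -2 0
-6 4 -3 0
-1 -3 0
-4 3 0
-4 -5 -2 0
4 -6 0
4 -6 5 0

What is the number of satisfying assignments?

11

Case analysis on y3 and y4:
  y3=1, y4=1: remaining (y1,y2,y5,y6,y7) ∈ {(0,0,1,0,1); (0,0,1,1,0); (0,0,1,1,1)} — 3.
  y3=1, y4=0: remaining (y1,y2,y5,y6,y7) ∈ {(0,0,0,0,1); (0,0,1,0,1)} — 2.
  y3=0, y4=1: a clause becomes empty — 0.
  y3=0, y4=0: 6 of the 32 assignments to (y1,y2,y5,y6,y7) work.
Total: 3 + 2 + 0 + 6 = 11.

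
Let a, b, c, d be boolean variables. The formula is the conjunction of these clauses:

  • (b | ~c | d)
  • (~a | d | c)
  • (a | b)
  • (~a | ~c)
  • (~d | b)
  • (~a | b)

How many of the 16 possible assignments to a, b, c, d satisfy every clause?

The models are:
  a=0 b=1 c=0 d=0
  a=0 b=1 c=0 d=1
  a=0 b=1 c=1 d=0
  a=0 b=1 c=1 d=1
  a=1 b=1 c=0 d=1
That's 5 in total.

5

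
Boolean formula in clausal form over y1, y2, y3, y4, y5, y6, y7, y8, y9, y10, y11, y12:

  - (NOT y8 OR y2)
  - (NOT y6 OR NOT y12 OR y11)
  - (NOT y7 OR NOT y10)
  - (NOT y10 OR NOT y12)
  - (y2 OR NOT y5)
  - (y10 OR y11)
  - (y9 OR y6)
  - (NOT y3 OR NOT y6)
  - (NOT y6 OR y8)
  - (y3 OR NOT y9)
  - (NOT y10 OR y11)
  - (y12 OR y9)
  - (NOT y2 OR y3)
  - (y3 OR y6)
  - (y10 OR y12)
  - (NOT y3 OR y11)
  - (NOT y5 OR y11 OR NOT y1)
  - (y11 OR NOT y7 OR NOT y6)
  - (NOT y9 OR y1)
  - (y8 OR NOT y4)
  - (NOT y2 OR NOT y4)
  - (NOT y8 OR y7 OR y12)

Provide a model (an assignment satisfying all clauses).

y1=T, y2=T, y3=T, y4=F, y5=F, y6=F, y7=F, y8=F, y9=T, y10=T, y11=T, y12=F

Check each clause:
  1. (y2 OR NOT y8) — NOT y8 is true.
  2. (NOT y12 OR NOT y6 OR y11) — NOT y6 is true.
  3. (NOT y10 OR NOT y7) — NOT y7 is true.
  4. (NOT y12 OR NOT y10) — NOT y12 is true.
  5. (NOT y5 OR y2) — y2 is true.
  6. (y11 OR y10) — y10 is true.
  7. (y6 OR y9) — y9 is true.
  8. (NOT y3 OR NOT y6) — NOT y6 is true.
  9. (y8 OR NOT y6) — NOT y6 is true.
  10. (NOT y9 OR y3) — y3 is true.
  11. (y11 OR NOT y10) — y11 is true.
  12. (y12 OR y9) — y9 is true.
  13. (NOT y2 OR y3) — y3 is true.
  14. (y6 OR y3) — y3 is true.
  15. (y10 OR y12) — y10 is true.
  16. (NOT y3 OR y11) — y11 is true.
  17. (y11 OR NOT y5 OR NOT y1) — y11 is true.
  18. (NOT y7 OR y11 OR NOT y6) — NOT y7 is true.
  19. (NOT y9 OR y1) — y1 is true.
  20. (NOT y4 OR y8) — NOT y4 is true.
  21. (NOT y2 OR NOT y4) — NOT y4 is true.
  22. (y12 OR y7 OR NOT y8) — NOT y8 is true.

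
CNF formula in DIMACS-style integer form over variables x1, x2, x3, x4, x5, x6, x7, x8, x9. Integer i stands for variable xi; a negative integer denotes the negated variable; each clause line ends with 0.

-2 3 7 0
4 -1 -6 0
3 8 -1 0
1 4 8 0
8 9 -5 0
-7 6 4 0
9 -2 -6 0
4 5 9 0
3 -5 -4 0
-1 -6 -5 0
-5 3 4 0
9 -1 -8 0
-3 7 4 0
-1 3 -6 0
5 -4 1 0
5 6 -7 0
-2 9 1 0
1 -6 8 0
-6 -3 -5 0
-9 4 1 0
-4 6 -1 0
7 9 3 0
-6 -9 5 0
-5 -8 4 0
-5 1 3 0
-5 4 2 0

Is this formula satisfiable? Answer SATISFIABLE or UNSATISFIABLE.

SATISFIABLE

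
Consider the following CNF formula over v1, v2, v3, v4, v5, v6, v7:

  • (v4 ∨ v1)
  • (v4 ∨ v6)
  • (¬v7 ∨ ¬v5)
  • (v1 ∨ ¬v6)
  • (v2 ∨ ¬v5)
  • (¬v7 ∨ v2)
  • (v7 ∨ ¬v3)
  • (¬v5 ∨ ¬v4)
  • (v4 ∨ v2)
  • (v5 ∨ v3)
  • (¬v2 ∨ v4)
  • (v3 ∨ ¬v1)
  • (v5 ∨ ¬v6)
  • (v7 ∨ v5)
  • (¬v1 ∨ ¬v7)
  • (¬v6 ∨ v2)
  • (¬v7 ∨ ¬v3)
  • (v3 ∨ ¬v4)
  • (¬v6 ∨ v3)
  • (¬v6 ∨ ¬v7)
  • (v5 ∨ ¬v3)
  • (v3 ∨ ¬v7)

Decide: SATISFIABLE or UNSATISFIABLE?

UNSATISFIABLE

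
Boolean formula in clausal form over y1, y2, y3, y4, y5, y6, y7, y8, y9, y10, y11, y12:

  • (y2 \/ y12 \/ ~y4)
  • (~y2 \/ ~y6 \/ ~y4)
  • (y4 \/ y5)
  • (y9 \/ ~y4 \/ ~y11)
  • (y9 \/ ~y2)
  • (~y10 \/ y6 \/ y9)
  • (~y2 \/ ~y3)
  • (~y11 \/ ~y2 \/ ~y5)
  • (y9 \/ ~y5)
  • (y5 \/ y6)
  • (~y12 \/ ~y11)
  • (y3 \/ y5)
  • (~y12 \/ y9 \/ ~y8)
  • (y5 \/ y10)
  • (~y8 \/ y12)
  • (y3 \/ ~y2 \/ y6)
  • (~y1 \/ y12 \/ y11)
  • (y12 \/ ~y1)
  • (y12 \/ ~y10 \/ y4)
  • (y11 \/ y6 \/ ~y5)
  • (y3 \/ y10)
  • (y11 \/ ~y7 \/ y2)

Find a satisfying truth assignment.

y1 = 1, y2 = 1, y3 = 0, y4 = 0, y5 = 1, y6 = 1, y7 = 0, y8 = 1, y9 = 1, y10 = 1, y11 = 0, y12 = 1

Check each clause:
  1. (~y4 \/ y12 \/ y2) — y2 is true.
  2. (~y4 \/ ~y6 \/ ~y2) — ~y4 is true.
  3. (y5 \/ y4) — y5 is true.
  4. (~y11 \/ ~y4 \/ y9) — y9 is true.
  5. (y9 \/ ~y2) — y9 is true.
  6. (~y10 \/ y9 \/ y6) — y9 is true.
  7. (~y2 \/ ~y3) — ~y3 is true.
  8. (~y11 \/ ~y5 \/ ~y2) — ~y11 is true.
  9. (y9 \/ ~y5) — y9 is true.
  10. (y6 \/ y5) — y5 is true.
  11. (~y11 \/ ~y12) — ~y11 is true.
  12. (y3 \/ y5) — y5 is true.
  13. (~y12 \/ ~y8 \/ y9) — y9 is true.
  14. (y10 \/ y5) — y10 is true.
  15. (~y8 \/ y12) — y12 is true.
  16. (~y2 \/ y3 \/ y6) — y6 is true.
  17. (y11 \/ ~y1 \/ y12) — y12 is true.
  18. (y12 \/ ~y1) — y12 is true.
  19. (~y10 \/ y12 \/ y4) — y12 is true.
  20. (y11 \/ y6 \/ ~y5) — y6 is true.
  21. (y10 \/ y3) — y10 is true.
  22. (~y7 \/ y11 \/ y2) — ~y7 is true.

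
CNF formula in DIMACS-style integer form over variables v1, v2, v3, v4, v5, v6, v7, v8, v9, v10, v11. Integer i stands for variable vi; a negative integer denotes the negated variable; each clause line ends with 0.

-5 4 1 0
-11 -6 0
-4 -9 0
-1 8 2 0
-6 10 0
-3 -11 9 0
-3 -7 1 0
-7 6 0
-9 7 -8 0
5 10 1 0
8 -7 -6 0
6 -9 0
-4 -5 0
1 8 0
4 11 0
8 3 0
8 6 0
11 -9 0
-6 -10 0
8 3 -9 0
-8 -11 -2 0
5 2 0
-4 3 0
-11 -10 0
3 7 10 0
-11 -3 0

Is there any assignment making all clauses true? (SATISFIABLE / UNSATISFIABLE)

SATISFIABLE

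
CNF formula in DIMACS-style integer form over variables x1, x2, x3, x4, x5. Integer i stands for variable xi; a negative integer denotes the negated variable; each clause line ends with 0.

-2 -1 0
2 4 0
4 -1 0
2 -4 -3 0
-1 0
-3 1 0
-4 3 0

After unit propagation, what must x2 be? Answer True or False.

Unit clause (NOT x1) sets x1 = False.
(x1 OR NOT x3) with x1 = False leaves only NOT x3, so x3 = False.
(x3 OR NOT x4) with x3 = False leaves only NOT x4, so x4 = False.
(x2 OR x4) with x4 = False leaves only x2, so x2 = True.

True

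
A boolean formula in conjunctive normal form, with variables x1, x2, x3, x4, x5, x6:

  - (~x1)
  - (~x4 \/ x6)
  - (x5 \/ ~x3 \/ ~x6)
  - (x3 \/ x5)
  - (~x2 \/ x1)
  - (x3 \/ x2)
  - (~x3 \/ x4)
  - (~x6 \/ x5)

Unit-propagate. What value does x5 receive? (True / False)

True

(~x1) is a unit clause: x1 = False.
From (~x2 \/ x1) and x1 = False: x2 = False.
(x2 \/ x3): since x2 = False, the clause reduces to (x3). x3 = True.
From (x4 \/ ~x3) and x3 = True: x4 = True.
From (~x4 \/ x6) and x4 = True: x6 = True.
(~x3 \/ ~x6 \/ x5): since x3 = True, x6 = True, the clause reduces to (x5). x5 = True.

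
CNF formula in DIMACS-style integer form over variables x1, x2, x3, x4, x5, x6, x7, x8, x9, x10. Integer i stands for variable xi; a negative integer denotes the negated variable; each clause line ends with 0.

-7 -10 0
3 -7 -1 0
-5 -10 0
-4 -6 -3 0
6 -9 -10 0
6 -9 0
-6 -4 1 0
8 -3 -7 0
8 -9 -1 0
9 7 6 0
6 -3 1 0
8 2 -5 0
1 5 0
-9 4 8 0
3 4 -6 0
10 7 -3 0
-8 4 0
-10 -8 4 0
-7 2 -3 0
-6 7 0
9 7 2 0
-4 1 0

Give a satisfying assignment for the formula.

x1 = False, x2 = True, x3 = False, x4 = False, x5 = True, x6 = False, x7 = True, x8 = False, x9 = False, x10 = False

Pure literal: x2 appears only positively; assign x2 = True.
Set x1 = False and propagate.
  then x5 is forced to True.
  then x10 is forced to False.
  then x4 is forced to False.
  then x8 is forced to False.
  then x9 is forced to False.
Try x3 = False.
  then x6 is forced to False.
  then x7 is forced to True.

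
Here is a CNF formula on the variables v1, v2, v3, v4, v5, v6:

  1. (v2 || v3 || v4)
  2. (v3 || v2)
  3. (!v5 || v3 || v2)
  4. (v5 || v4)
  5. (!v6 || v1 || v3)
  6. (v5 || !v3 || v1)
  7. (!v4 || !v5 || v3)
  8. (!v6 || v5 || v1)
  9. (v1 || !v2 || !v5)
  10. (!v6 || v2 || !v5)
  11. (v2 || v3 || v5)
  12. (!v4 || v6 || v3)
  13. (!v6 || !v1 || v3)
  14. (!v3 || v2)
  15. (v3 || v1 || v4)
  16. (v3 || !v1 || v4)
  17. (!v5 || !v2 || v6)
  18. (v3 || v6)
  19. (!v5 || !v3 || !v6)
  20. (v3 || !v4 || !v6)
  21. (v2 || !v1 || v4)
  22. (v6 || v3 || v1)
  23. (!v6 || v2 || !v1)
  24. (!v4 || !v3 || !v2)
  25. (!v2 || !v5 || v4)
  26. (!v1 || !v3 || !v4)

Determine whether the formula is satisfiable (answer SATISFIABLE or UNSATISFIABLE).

UNSATISFIABLE

v3 = True:
  propagation gives v2=True, v4=False, v5=True; an empty clause results — contradiction.
v3 = False:
  propagation gives v2=True, v6=True, v1=True; an empty clause results — contradiction.
Every branch closes, so no satisfying assignment exists.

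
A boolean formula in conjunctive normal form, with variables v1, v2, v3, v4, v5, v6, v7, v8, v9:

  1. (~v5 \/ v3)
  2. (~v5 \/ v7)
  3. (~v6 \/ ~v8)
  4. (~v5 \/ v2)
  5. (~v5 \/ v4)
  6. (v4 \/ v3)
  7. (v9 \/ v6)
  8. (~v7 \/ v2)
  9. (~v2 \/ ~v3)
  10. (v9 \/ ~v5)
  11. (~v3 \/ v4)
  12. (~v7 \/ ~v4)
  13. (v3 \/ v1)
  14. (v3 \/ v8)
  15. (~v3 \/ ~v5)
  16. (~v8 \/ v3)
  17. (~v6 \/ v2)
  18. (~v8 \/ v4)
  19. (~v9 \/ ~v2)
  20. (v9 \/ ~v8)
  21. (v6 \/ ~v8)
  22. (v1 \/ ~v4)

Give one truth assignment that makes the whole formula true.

v1 occurs only positively in the remaining clauses — set v1 = True.
v5 occurs only negated in the remaining clauses — set v5 = False.
Try v2 = False.
  then v7 is forced to False.
  then v6 is forced to False.
  then v9 is forced to True.
  then v8 is forced to False.
  then v3 is forced to True.
  then v4 is forced to True.
Every clause has at least one true literal under this assignment.

v1=True, v2=False, v3=True, v4=True, v5=False, v6=False, v7=False, v8=False, v9=True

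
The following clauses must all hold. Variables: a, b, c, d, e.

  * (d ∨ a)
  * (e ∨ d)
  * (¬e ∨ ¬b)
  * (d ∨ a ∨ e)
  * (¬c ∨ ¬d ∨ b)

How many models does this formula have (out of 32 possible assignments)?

10

Split on d, then e.
  d=1, e=1: remaining (a,b,c) ∈ {(0,0,0); (1,0,0)} — 2.
  d=1, e=0: a free; 3 ways for (b,c) × 2^1 = 6.
  d=0, e=1: remaining (a,b,c) ∈ {(1,0,0); (1,0,1)} — 2.
  d=0, e=0: a clause becomes empty — 0.
Total: 2 + 6 + 2 + 0 = 10.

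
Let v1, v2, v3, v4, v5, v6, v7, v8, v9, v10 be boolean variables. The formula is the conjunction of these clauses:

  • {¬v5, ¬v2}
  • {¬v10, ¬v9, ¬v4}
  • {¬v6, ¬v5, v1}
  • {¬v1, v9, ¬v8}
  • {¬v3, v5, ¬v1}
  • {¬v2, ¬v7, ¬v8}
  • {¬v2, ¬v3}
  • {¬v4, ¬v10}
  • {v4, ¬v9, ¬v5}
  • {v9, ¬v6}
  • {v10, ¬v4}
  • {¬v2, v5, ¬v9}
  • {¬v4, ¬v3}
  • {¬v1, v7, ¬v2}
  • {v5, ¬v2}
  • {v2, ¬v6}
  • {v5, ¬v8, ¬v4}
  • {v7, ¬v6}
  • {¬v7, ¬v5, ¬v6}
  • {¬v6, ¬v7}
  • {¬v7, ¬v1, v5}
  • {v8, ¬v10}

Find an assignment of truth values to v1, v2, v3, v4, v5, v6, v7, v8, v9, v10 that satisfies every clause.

Pure literal: v6 appears only negated; assign v6 = False.
Branch on v1: take v1 = False.
Set v2 = False and propagate.
Try v3 = True.
  then v4 is forced to False.
The remaining clauses are satisfied by v5 = False, v7 = True, v8 = False, v9 = True, v10 = False.

v1=F, v2=F, v3=T, v4=F, v5=F, v6=F, v7=T, v8=F, v9=T, v10=F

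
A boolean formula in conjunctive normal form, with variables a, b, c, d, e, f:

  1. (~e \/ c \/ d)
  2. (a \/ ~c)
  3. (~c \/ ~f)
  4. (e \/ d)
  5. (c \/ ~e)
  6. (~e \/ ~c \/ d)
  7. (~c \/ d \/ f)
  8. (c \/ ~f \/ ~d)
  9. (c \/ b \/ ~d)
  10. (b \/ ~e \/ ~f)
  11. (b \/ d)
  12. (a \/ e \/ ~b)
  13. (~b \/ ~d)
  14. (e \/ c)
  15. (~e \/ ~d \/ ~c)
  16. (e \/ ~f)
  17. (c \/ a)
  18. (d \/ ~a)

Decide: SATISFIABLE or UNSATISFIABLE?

Set a = True and propagate.
  then d is forced to True.
  then b is forced to False.
  then c is forced to True.
  then f is forced to False.
  then e is forced to False.
So a=T, b=F, c=T, d=T, e=F, f=F is a satisfying assignment.

SATISFIABLE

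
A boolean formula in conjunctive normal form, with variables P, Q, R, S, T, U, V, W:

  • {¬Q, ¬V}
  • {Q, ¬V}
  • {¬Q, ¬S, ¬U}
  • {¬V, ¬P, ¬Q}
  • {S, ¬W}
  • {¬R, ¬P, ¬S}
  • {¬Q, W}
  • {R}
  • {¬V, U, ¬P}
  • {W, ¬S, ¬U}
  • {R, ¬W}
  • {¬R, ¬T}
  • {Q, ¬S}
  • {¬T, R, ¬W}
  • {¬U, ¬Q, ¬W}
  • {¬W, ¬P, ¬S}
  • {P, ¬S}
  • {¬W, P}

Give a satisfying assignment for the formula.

The clause (R) is unit: R must be True.
Unit propagation: (¬T) forces T = False.
V occurs only negated in the remaining clauses — set V = False.
Try P = True.
  then S is forced to False.
  then W is forced to False.
  then Q is forced to False.
U is now unconstrained; take U = False.
Check each clause:
  1. {¬Q, ¬V} — ¬V is true.
  2. {Q, ¬V} — ¬V is true.
  3. {¬Q, ¬U, ¬S} — ¬U is true.
  4. {¬P, ¬V, ¬Q} — ¬V is true.
  5. {¬W, S} — ¬W is true.
  6. {¬R, ¬P, ¬S} — ¬S is true.
  7. {¬Q, W} — ¬Q is true.
  8. {R} — R is true.
  9. {U, ¬V, ¬P} — ¬V is true.
  10. {W, ¬S, ¬U} — ¬U is true.
  11. {¬W, R} — ¬W is true.
  12. {¬R, ¬T} — ¬T is true.
  13. {¬S, Q} — ¬S is true.
  14. {¬W, ¬T, R} — ¬W is true.
  15. {¬W, ¬Q, ¬U} — ¬W is true.
  16. {¬S, ¬P, ¬W} — ¬W is true.
  17. {P, ¬S} — P is true.
  18. {¬W, P} — ¬W is true.

P = T  Q = F  R = T  S = F  T = F  U = F  V = F  W = F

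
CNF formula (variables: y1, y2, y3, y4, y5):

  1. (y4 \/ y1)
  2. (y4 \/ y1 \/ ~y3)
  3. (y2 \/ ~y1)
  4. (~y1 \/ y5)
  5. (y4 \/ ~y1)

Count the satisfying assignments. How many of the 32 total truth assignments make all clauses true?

10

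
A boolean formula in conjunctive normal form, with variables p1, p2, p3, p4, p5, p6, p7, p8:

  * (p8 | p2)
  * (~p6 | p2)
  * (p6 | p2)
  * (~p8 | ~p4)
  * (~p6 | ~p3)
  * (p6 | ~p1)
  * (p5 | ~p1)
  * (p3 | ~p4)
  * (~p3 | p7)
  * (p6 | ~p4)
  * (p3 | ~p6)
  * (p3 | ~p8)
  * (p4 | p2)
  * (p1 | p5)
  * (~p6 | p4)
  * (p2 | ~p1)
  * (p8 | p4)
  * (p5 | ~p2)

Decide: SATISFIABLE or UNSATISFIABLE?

SATISFIABLE

Pure literal: p5 appears only positively; assign p5 = True.
p7 occurs only positively in the remaining clauses — set p7 = True.
Try p1 = False.
The remaining clauses are satisfied by p2 = True, p3 = True, p4 = False, p6 = False, p8 = True.
So p1=F  p2=T  p3=T  p4=F  p5=T  p6=F  p7=T  p8=T is a satisfying assignment.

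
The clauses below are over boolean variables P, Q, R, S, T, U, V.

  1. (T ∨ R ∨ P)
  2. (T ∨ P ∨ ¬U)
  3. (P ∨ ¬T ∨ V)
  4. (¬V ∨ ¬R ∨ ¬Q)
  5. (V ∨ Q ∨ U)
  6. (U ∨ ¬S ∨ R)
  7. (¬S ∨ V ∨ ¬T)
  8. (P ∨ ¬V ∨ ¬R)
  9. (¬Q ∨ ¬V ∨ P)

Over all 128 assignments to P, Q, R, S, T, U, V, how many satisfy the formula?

42

Case analysis on V and P:
  V=1, P=1: T free; 10 ways for (Q,R,S,U) × 2^1 = 20.
  V=1, P=0: remaining (Q,R,S,T,U) ∈ {(0,0,0,1,0); (0,0,0,1,1); (0,0,1,1,1)} — 3.
  V=0, P=1: 17 of the 32 assignments to (Q,R,S,T,U) work.
  V=0, P=0: remaining (Q,R,S,T,U) ∈ {(1,1,0,0,0); (1,1,1,0,0)} — 2.
Total: 20 + 3 + 17 + 2 = 42.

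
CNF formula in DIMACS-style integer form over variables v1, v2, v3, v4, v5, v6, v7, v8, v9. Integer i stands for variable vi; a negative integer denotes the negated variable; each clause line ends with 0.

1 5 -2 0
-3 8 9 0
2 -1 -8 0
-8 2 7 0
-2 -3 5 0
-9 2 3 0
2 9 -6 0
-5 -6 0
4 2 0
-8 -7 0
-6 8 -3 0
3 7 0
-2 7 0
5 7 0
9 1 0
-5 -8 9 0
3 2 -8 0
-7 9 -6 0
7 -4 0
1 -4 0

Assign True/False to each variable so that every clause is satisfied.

v1 = True, v2 = True, v3 = False, v4 = True, v5 = True, v6 = False, v7 = True, v8 = False, v9 = True

Check each clause:
  1. (v5 | v1 | ~v2) — v1 is true.
  2. (v8 | ~v3 | v9) — v9 is true.
  3. (~v1 | ~v8 | v2) — ~v8 is true.
  4. (v7 | ~v8 | v2) — ~v8 is true.
  5. (v5 | ~v2 | ~v3) — v5 is true.
  6. (v3 | v2 | ~v9) — v2 is true.
  7. (v2 | v9 | ~v6) — v9 is true.
  8. (~v6 | ~v5) — ~v6 is true.
  9. (v4 | v2) — v2 is true.
  10. (~v7 | ~v8) — ~v8 is true.
  11. (~v3 | v8 | ~v6) — ~v6 is true.
  12. (v3 | v7) — v7 is true.
  13. (v7 | ~v2) — v7 is true.
  14. (v5 | v7) — v5 is true.
  15. (v1 | v9) — v9 is true.
  16. (~v8 | ~v5 | v9) — ~v8 is true.
  17. (v3 | v2 | ~v8) — ~v8 is true.
  18. (~v6 | v9 | ~v7) — ~v6 is true.
  19. (v7 | ~v4) — v7 is true.
  20. (v1 | ~v4) — v1 is true.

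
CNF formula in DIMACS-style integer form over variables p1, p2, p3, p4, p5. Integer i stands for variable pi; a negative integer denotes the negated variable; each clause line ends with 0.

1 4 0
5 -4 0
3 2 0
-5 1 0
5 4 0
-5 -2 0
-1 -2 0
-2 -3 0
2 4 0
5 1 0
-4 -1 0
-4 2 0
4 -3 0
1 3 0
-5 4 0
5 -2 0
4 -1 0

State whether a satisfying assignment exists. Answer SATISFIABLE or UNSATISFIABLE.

p4 = True:
  propagation gives p5=True, p1=True; an empty clause results — contradiction.
p4 = False:
  propagation gives p1=True; an empty clause results — contradiction.
Every branch closes, so no satisfying assignment exists.

UNSATISFIABLE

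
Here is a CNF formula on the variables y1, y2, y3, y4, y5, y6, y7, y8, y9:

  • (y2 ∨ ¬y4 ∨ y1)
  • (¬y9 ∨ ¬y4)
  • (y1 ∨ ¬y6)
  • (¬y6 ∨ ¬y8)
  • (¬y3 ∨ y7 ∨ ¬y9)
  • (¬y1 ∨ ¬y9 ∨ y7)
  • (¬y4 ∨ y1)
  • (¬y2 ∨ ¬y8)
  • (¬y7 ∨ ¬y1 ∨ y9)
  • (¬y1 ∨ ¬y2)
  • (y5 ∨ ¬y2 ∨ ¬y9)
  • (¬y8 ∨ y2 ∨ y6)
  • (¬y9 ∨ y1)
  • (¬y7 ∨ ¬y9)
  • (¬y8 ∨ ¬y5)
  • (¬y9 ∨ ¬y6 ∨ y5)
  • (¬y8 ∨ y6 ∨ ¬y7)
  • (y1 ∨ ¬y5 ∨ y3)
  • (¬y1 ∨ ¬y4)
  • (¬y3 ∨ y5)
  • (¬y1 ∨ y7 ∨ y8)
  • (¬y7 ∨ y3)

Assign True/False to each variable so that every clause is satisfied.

y1 = False, y2 = False, y3 = True, y4 = False, y5 = True, y6 = False, y7 = True, y8 = False, y9 = False

y4 occurs only negated in the remaining clauses — set y4 = False.
Try y1 = False.
  then y6 is forced to False.
  then y9 is forced to False.
Set y2 = False and propagate.
  then y8 is forced to False.
For the remaining variables, y3 = True, y5 = True, y7 = True works.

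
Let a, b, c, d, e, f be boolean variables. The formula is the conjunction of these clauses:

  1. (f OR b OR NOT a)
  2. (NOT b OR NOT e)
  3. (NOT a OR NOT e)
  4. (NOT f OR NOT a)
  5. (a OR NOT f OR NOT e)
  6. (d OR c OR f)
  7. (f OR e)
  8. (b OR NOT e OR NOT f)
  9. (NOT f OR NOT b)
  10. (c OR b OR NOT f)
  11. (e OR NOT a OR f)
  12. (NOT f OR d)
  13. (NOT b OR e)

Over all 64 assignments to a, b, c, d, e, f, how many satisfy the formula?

The models are:
  a=0 b=0 c=0 d=1 e=1 f=0
  a=0 b=0 c=1 d=0 e=1 f=0
  a=0 b=0 c=1 d=1 e=0 f=1
  a=0 b=0 c=1 d=1 e=1 f=0
Count: 4.

4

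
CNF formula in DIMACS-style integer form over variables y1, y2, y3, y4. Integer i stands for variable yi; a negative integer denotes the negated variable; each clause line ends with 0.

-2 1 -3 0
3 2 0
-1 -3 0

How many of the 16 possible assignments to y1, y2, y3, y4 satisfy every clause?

Satisfying assignments:
  y1=F y2=F y3=T y4=F
  y1=F y2=F y3=T y4=T
  y1=F y2=T y3=F y4=F
  y1=F y2=T y3=F y4=T
  y1=T y2=T y3=F y4=F
  y1=T y2=T y3=F y4=T
That's 6 in total.

6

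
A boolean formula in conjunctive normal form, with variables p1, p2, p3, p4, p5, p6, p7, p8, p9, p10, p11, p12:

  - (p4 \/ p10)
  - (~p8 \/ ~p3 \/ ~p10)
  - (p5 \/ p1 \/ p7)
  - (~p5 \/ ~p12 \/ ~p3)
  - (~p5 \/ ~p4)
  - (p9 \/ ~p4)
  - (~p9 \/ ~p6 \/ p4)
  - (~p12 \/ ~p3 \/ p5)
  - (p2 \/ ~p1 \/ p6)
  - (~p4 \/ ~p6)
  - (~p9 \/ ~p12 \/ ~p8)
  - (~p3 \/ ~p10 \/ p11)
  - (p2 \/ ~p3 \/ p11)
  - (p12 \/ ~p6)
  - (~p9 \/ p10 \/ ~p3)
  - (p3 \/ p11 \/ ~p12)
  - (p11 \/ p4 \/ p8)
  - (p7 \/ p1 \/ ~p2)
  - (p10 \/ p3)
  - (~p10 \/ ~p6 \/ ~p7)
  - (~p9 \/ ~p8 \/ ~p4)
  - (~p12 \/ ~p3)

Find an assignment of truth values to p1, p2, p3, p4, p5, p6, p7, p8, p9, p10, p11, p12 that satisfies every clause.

p1=F  p2=F  p3=T  p4=F  p5=F  p6=F  p7=T  p8=F  p9=F  p10=T  p11=T  p12=F

Check each clause:
  1. (p4 \/ p10) — p10 is true.
  2. (~p8 \/ ~p10 \/ ~p3) — ~p8 is true.
  3. (p5 \/ p1 \/ p7) — p7 is true.
  4. (~p5 \/ ~p12 \/ ~p3) — ~p5 is true.
  5. (~p5 \/ ~p4) — ~p5 is true.
  6. (p9 \/ ~p4) — ~p4 is true.
  7. (~p9 \/ ~p6 \/ p4) — ~p6 is true.
  8. (p5 \/ ~p12 \/ ~p3) — ~p12 is true.
  9. (p6 \/ ~p1 \/ p2) — ~p1 is true.
  10. (~p6 \/ ~p4) — ~p6 is true.
  11. (~p9 \/ ~p8 \/ ~p12) — ~p8 is true.
  12. (~p10 \/ p11 \/ ~p3) — p11 is true.
  13. (p2 \/ p11 \/ ~p3) — p11 is true.
  14. (~p6 \/ p12) — ~p6 is true.
  15. (p10 \/ ~p3 \/ ~p9) — p10 is true.
  16. (p3 \/ p11 \/ ~p12) — p3 is true.
  17. (p8 \/ p11 \/ p4) — p11 is true.
  18. (p7 \/ ~p2 \/ p1) — ~p2 is true.
  19. (p3 \/ p10) — p10 is true.
  20. (~p10 \/ ~p7 \/ ~p6) — ~p6 is true.
  21. (~p8 \/ ~p4 \/ ~p9) — ~p8 is true.
  22. (~p12 \/ ~p3) — ~p12 is true.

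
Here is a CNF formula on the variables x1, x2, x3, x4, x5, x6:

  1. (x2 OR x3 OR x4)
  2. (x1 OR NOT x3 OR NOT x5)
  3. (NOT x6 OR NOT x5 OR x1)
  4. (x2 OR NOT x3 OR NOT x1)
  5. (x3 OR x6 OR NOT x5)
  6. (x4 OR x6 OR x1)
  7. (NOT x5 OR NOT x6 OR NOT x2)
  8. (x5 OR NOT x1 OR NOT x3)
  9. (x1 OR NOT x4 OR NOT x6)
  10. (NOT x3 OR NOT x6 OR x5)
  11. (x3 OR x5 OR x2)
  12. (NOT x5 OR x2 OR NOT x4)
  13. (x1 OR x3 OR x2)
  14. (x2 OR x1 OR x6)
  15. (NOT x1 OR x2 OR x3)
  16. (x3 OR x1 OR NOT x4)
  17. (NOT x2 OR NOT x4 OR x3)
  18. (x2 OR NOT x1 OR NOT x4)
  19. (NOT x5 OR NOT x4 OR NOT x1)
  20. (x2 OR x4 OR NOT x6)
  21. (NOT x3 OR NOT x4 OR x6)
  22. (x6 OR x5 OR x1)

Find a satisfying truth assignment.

x1=1, x2=1, x3=0, x4=0, x5=0, x6=0

Try x1 = True.
For the remaining variables, x2 = True, x3 = False, x4 = False, x5 = False, x6 = False works.
Check each clause:
  1. (x4 OR x3 OR x2) — x2 is true.
  2. (NOT x5 OR NOT x3 OR x1) — x1 is true.
  3. (x1 OR NOT x6 OR NOT x5) — x1 is true.
  4. (NOT x1 OR x2 OR NOT x3) — x2 is true.
  5. (x3 OR x6 OR NOT x5) — NOT x5 is true.
  6. (x6 OR x4 OR x1) — x1 is true.
  7. (NOT x2 OR NOT x6 OR NOT x5) — NOT x6 is true.
  8. (x5 OR NOT x1 OR NOT x3) — NOT x3 is true.
  9. (NOT x6 OR NOT x4 OR x1) — x1 is true.
  10. (NOT x3 OR x5 OR NOT x6) — NOT x3 is true.
  11. (x5 OR x2 OR x3) — x2 is true.
  12. (NOT x4 OR x2 OR NOT x5) — x2 is true.
  13. (x2 OR x3 OR x1) — x1 is true.
  14. (x1 OR x2 OR x6) — x1 is true.
  15. (x3 OR NOT x1 OR x2) — x2 is true.
  16. (x3 OR x1 OR NOT x4) — x1 is true.
  17. (x3 OR NOT x2 OR NOT x4) — NOT x4 is true.
  18. (NOT x1 OR x2 OR NOT x4) — x2 is true.
  19. (NOT x5 OR NOT x1 OR NOT x4) — NOT x5 is true.
  20. (x4 OR x2 OR NOT x6) — NOT x6 is true.
  21. (NOT x4 OR x6 OR NOT x3) — NOT x4 is true.
  22. (x1 OR x6 OR x5) — x1 is true.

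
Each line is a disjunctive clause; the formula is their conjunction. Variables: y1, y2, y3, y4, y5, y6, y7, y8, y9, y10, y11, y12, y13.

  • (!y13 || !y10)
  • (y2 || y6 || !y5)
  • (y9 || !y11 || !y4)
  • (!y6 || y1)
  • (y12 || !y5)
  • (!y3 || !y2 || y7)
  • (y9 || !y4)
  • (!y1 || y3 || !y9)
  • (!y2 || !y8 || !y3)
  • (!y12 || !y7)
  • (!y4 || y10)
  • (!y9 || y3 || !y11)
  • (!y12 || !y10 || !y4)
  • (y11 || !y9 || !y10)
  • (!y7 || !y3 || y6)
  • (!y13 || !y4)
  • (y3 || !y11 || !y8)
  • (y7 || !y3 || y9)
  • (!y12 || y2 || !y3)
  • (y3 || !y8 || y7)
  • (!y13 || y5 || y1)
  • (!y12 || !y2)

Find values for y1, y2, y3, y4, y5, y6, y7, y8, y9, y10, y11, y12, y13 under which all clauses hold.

y1 = T, y2 = F, y3 = F, y4 = F, y5 = F, y6 = F, y7 = F, y8 = F, y9 = F, y10 = F, y11 = F, y12 = T, y13 = T

y4 occurs only negated in the remaining clauses — set y4 = False.
Pure literal: y8 appears only negated; assign y8 = False.
Try y1 = True.
Try y2 = False.
For the remaining variables, y3 = False, y5 = False, y6 = False, y7 = False, y9 = False, y10 = False, y11 = False, y12 = True, y13 = True works.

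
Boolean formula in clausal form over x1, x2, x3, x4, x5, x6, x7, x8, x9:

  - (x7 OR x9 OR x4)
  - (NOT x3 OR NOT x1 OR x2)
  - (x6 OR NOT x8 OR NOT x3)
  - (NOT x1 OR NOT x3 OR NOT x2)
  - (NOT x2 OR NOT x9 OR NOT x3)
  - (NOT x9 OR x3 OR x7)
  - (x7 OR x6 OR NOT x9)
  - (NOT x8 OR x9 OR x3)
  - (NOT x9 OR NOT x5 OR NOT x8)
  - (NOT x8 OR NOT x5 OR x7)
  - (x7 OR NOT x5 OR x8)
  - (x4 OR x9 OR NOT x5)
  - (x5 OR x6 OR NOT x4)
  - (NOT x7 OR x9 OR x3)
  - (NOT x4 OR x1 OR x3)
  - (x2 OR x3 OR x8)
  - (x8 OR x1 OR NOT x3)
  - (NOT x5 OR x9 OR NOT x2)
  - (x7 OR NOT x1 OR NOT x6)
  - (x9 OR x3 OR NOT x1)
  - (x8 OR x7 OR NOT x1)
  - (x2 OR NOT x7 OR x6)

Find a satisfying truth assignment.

x1=False, x2=False, x3=True, x4=False, x5=False, x6=True, x7=True, x8=True, x9=True

Set x1 = False and propagate.
Try x2 = False.
Try x3 = True.
  then x8 is forced to True.
  then x6 is forced to True.
For the remaining variables, x4 = False, x5 = False, x7 = True, x9 = True works.
Check each clause:
  1. (x7 OR x9 OR x4) — x9 is true.
  2. (NOT x3 OR x2 OR NOT x1) — NOT x1 is true.
  3. (x6 OR NOT x3 OR NOT x8) — x6 is true.
  4. (NOT x2 OR NOT x3 OR NOT x1) — NOT x2 is true.
  5. (NOT x9 OR NOT x3 OR NOT x2) — NOT x2 is true.
  6. (x7 OR NOT x9 OR x3) — x3 is true.
  7. (NOT x9 OR x7 OR x6) — x6 is true.
  8. (NOT x8 OR x9 OR x3) — x9 is true.
  9. (NOT x8 OR NOT x9 OR NOT x5) — NOT x5 is true.
  10. (x7 OR NOT x5 OR NOT x8) — NOT x5 is true.
  11. (x7 OR NOT x5 OR x8) — x8 is true.
  12. (x9 OR x4 OR NOT x5) — x9 is true.
  13. (x5 OR NOT x4 OR x6) — NOT x4 is true.
  14. (x3 OR NOT x7 OR x9) — x3 is true.
  15. (x3 OR NOT x4 OR x1) — x3 is true.
  16. (x3 OR x2 OR x8) — x8 is true.
  17. (x1 OR x8 OR NOT x3) — x8 is true.
  18. (NOT x2 OR x9 OR NOT x5) — x9 is true.
  19. (NOT x6 OR NOT x1 OR x7) — NOT x1 is true.
  20. (x3 OR x9 OR NOT x1) — x9 is true.
  21. (x8 OR NOT x1 OR x7) — x8 is true.
  22. (x2 OR x6 OR NOT x7) — x6 is true.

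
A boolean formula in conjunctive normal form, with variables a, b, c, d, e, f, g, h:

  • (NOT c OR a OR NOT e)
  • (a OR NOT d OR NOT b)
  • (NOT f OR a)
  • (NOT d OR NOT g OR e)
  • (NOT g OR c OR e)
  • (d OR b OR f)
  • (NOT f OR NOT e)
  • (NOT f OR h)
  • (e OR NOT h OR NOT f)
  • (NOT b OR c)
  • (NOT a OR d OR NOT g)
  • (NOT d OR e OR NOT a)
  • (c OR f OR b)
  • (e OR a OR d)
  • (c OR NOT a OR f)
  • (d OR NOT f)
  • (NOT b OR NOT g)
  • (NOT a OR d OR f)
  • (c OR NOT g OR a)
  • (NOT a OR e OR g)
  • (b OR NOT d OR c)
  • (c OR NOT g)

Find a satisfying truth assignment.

a = T  b = F  c = T  d = T  e = T  f = F  g = T  h = F

Check each clause:
  1. (a OR NOT e OR NOT c) — a is true.
  2. (NOT d OR a OR NOT b) — a is true.
  3. (NOT f OR a) — a is true.
  4. (NOT g OR NOT d OR e) — e is true.
  5. (c OR e OR NOT g) — c is true.
  6. (d OR b OR f) — d is true.
  7. (NOT e OR NOT f) — NOT f is true.
  8. (NOT f OR h) — NOT f is true.
  9. (NOT h OR e OR NOT f) — NOT h is true.
  10. (c OR NOT b) — c is true.
  11. (NOT g OR d OR NOT a) — d is true.
  12. (NOT a OR NOT d OR e) — e is true.
  13. (c OR f OR b) — c is true.
  14. (e OR a OR d) — a is true.
  15. (NOT a OR c OR f) — c is true.
  16. (NOT f OR d) — NOT f is true.
  17. (NOT g OR NOT b) — NOT b is true.
  18. (NOT a OR f OR d) — d is true.
  19. (NOT g OR a OR c) — a is true.
  20. (g OR NOT a OR e) — e is true.
  21. (NOT d OR b OR c) — c is true.
  22. (c OR NOT g) — c is true.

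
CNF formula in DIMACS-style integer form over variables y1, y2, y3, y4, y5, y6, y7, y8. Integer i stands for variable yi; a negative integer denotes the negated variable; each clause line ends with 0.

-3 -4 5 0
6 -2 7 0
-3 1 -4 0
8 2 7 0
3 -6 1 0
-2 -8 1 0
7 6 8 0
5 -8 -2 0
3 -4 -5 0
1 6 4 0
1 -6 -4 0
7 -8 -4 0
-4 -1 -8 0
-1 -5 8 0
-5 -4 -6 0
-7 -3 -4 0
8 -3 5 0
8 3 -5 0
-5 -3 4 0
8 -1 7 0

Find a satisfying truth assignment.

Branch on y1: take y1 = True.
Branch on y2: take y2 = True.
For the remaining variables, y3 = False, y4 = False, y5 = False, y6 = True, y7 = True, y8 = False works.

y1 = True  y2 = True  y3 = False  y4 = False  y5 = False  y6 = True  y7 = True  y8 = False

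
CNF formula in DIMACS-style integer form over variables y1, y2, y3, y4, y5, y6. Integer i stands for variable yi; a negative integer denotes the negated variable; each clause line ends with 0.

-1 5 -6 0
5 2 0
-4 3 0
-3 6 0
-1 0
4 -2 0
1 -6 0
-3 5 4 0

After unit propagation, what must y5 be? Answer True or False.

True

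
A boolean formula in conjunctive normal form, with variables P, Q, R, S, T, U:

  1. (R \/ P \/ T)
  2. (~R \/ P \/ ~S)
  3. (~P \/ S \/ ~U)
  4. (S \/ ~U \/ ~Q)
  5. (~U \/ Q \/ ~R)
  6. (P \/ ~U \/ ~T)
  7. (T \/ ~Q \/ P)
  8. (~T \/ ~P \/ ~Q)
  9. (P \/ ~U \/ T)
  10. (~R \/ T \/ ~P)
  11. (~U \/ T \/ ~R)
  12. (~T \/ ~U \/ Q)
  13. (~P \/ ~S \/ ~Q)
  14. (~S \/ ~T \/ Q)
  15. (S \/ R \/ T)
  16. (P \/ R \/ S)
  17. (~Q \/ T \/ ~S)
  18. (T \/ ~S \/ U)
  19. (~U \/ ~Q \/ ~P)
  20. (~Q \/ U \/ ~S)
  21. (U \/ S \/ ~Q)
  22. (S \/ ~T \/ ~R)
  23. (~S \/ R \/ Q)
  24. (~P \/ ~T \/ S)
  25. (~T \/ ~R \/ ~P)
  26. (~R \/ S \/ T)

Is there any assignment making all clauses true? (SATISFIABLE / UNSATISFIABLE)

UNSATISFIABLE

T = True:
  S = True:
    propagation gives Q=True, P=False, R=False, U=False; an empty clause results — contradiction.
  S = False:
    propagation gives R=False, P=True; an empty clause results — contradiction.
T = False:
  S = True:
    propagation gives Q=False, U=True, R=False; an empty clause results — contradiction.
  S = False:
    propagation gives R=True; an empty clause results — contradiction.
Every branch closes, so no satisfying assignment exists.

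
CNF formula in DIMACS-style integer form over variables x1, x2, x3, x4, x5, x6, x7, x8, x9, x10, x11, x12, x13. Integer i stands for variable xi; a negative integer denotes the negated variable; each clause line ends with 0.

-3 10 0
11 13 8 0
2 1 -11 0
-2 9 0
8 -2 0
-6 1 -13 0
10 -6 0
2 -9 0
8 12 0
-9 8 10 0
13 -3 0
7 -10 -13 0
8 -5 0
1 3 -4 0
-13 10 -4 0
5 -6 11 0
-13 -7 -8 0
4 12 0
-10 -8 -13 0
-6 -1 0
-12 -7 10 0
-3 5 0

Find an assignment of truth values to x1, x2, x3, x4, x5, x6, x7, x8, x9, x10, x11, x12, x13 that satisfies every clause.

x1=F, x2=T, x3=F, x4=F, x5=T, x6=F, x7=T, x8=T, x9=T, x10=T, x11=F, x12=T, x13=F

x6 occurs only negated in the remaining clauses — set x6 = False.
Set x1 = False and propagate.
Try x2 = True.
  then x9 is forced to True.
  then x8 is forced to True.
Branch on x3: take x3 = False.
  then x4 is forced to False.
  then x12 is forced to True.
The remaining clauses are satisfied by x5 = True, x7 = True, x10 = True, x11 = False, x13 = False.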